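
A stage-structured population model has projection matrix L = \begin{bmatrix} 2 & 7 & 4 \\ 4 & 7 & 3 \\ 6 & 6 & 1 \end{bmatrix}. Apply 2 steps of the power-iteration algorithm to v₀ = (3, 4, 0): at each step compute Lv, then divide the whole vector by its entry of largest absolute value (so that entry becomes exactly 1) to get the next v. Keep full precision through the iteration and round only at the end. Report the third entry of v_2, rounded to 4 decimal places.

Lv0 = (34.00000, 40.00000, 42.00000); divide by 42.00000 → v1 = (0.80952, 0.95238, 1.00000)
Lv1 = (12.28571, 12.90476, 11.57143); divide by 12.90476 → v2 = (0.95203, 1.00000, 0.89668)
Requested entry of v2: 486/542 = 0.8967

0.8967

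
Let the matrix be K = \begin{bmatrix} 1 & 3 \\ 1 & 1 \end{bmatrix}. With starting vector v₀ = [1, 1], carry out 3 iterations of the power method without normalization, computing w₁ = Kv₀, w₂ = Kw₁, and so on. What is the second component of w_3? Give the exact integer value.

16

w1 = Kv₀ = (1·1 + 3·1; 1·1 + 1·1) = (4, 2)
w2 = Kw1 = (1·4 + 3·2; 1·4 + 1·2) = (10, 6)
w3 = Kw2 = (28, 16)
The requested component of w3 is 16.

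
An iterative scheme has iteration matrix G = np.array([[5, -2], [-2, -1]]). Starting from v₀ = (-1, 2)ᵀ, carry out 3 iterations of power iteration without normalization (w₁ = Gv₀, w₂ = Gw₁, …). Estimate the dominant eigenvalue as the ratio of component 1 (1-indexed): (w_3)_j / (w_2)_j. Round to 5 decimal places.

w1 = Gv₀ = (5·(-1) + (-2)·2; (-2)·(-1) + (-1)·2) = (-9, 0)
w2 = Gw1 = (5·(-9) + (-2)·0; (-2)·(-9) + (-1)·0) = (-45, 18)
w3 = Gw2 = (-261, 72)
Ratio at component: -261 / -45 = 5.80000

5.80000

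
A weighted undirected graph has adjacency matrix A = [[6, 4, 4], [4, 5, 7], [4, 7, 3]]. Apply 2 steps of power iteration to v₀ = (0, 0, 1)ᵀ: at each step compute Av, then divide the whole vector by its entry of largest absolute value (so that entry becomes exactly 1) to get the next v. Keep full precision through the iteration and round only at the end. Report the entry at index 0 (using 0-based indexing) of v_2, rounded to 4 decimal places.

0.8649

Av0 = (4.00000, 7.00000, 3.00000); divide by 7.00000 → v1 = (0.57143, 1.00000, 0.42857)
Av1 = (9.14286, 10.28571, 10.57143); divide by 10.57143 → v2 = (0.86486, 0.97297, 1.00000)
Requested entry of v2: 64/74 = 0.8649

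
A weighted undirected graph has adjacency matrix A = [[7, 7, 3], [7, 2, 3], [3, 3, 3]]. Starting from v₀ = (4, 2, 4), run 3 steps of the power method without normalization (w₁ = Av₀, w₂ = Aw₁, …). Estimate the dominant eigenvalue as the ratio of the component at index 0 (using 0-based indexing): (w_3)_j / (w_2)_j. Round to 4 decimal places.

λ ≈ 13.5000

w1 = Av₀ = (54, 44, 30)
w2 = Aw1 = (776, 556, 384)
w3 = Aw2 = (10476, 7696, 5148)
Ratio at component: 10476 / 776 = 13.5000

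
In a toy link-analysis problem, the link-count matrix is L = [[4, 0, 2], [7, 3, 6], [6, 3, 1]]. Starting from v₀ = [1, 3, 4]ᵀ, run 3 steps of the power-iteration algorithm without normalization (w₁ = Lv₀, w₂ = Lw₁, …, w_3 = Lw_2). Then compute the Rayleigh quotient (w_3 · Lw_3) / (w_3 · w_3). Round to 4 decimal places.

λ ≈ 8.5433

w1 = Lv₀ = (4·1 + 0·3 + 2·4; 7·1 + 3·3 + 6·4; 6·1 + 3·3 + 1·4) = (12, 40, 19)
w2 = Lw1 = (4·12 + 0·40 + 2·19; 7·12 + 3·40 + 6·19; 6·12 + 3·40 + 1·19) = (86, 318, 211)
w3 = Lw2 = (766, 2822, 1681)
Lw3 = (6426, 23914, 14743)
w3·Lw3 = 766·6426 + 2822·23914 + 1681·14743 = 97190607; w3·w3 = 766·766 + 2822·2822 + 1681·1681 = 11376201
λ ≈ 97190607/11376201 = 8.5433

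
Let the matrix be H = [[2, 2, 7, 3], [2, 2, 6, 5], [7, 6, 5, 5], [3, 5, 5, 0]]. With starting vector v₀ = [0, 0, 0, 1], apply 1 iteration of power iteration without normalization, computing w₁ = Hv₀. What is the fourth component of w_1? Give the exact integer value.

w1 = Hv₀ = (2·0 + 2·0 + 7·0 + 3·1; 2·0 + 2·0 + 6·0 + 5·1; 7·0 + 6·0 + 5·0 + 5·1; 3·0 + 5·0 + 5·0 + 0·1) = (3, 5, 5, 0)
The requested component of w1 is 0.

0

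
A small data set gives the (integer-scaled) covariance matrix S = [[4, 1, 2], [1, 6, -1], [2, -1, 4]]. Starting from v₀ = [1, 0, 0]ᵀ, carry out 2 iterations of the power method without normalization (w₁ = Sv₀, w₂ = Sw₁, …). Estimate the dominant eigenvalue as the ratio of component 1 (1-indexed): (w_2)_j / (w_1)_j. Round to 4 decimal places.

λ ≈ 5.2500

w1 = Sv₀ = (4, 1, 2)
w2 = Sw1 = (21, 8, 15)
Ratio at component: 21 / 4 = 5.2500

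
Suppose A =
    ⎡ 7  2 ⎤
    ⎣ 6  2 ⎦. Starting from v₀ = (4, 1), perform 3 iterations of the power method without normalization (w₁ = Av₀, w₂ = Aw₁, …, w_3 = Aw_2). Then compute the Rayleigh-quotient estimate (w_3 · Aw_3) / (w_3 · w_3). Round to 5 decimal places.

8.77203

w1 = Av₀ = (30, 26)
w2 = Aw1 = (262, 232)
w3 = Aw2 = (2298, 2036)
Aw3 = (20158, 17860)
w3·Aw3 = 2298·20158 + 2036·17860 = 82686044; w3·w3 = 2298·2298 + 2036·2036 = 9426100
λ ≈ 82686044/9426100 = 8.77203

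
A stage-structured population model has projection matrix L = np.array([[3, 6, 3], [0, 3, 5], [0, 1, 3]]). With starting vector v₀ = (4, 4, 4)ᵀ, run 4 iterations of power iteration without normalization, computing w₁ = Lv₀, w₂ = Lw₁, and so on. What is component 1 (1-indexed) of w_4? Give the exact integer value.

w1 = Lv₀ = (48, 32, 16)
w2 = Lw1 = (384, 176, 80)
w3 = Lw2 = (2448, 928, 416)
w4 = Lw3 = (14160, 4864, 2176)
The requested component of w4 is 14160.

14160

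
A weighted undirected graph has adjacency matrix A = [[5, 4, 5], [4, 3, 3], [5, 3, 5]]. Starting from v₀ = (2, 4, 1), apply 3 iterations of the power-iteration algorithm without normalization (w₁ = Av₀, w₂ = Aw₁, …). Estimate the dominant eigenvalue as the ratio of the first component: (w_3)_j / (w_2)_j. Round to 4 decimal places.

12.5681

w1 = Av₀ = (5·2 + 4·4 + 5·1; 4·2 + 3·4 + 3·1; 5·2 + 3·4 + 5·1) = (31, 23, 27)
w2 = Aw1 = (5·31 + 4·23 + 5·27; 4·31 + 3·23 + 3·27; 5·31 + 3·23 + 5·27) = (382, 274, 359)
w3 = Aw2 = (4801, 3427, 4527)
Ratio at component: 4801 / 382 = 12.5681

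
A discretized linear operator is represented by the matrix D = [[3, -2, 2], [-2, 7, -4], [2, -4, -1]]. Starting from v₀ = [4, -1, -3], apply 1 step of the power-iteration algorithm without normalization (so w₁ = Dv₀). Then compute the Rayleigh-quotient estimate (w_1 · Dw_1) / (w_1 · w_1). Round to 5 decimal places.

w1 = Dv₀ = (8, -3, 15)
Dw1 = (60, -97, 13)
w1·Dw1 = 8·60 + (-3)·(-97) + 15·13 = 966; w1·w1 = 8·8 + (-3)·(-3) + 15·15 = 298
λ ≈ 966/298 = 3.24161

3.24161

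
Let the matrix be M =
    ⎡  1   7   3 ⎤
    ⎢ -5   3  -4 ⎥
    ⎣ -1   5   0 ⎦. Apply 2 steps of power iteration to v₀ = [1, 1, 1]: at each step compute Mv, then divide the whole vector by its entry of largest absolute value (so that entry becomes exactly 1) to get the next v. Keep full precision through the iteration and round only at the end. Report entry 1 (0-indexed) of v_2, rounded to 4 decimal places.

Mv0 = (11.00000, -6.00000, 4.00000); divide by 11.00000 → v1 = (1.00000, -0.54545, 0.36364)
Mv1 = (-1.72727, -8.09091, -3.72727); divide by -8.09091 → v2 = (0.21348, 1.00000, 0.46067)
Requested entry of v2: -89/-89 = 1.0000

1.0000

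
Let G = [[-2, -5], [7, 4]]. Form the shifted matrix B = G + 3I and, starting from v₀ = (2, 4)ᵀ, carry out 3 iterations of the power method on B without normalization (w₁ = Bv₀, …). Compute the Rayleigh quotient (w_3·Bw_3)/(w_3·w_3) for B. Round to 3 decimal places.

2.485

B = G + 3I has rows (1, -5); (7, 7)
w1 = Bv₀ = (1·2 + (-5)·4; 7·2 + 7·4) = (-18, 42)
w2 = Bw1 = (1·(-18) + (-5)·42; 7·(-18) + 7·42) = (-228, 168)
w3 = Bw2 = (-1068, -420)
Bw3 = (1032, -10416)
w3·Bw3 = 3272544; w3·w3 = 1317024; μ ≈ 3272544/1317024 = 2.485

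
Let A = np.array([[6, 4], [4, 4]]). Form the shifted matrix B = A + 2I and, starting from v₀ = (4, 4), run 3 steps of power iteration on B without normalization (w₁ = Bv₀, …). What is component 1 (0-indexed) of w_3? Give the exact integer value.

4768

B = A + 2I has rows (8, 4); (4, 6)
w1 = Bv₀ = (48, 40)
w2 = Bw1 = (544, 432)
w3 = Bw2 = (6080, 4768)
Requested component of w3: 4768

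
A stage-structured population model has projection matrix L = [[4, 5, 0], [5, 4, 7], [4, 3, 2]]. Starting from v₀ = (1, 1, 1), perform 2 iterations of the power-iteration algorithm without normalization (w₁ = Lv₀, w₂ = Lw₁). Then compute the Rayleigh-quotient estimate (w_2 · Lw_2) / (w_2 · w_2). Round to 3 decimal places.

w1 = Lv₀ = (4·1 + 5·1 + 0·1; 5·1 + 4·1 + 7·1; 4·1 + 3·1 + 2·1) = (9, 16, 9)
w2 = Lw1 = (4·9 + 5·16 + 0·9; 5·9 + 4·16 + 7·9; 4·9 + 3·16 + 2·9) = (116, 172, 102)
Lw2 = (1324, 1982, 1184)
w2·Lw2 = 116·1324 + 172·1982 + 102·1184 = 615256; w2·w2 = 116·116 + 172·172 + 102·102 = 53444
λ ≈ 615256/53444 = 11.512

11.512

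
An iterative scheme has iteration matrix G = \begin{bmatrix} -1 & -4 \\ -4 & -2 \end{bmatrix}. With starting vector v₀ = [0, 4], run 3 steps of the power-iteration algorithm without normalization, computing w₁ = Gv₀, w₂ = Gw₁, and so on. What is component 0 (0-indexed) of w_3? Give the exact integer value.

w1 = Gv₀ = (-16, -8)
w2 = Gw1 = (48, 80)
w3 = Gw2 = (-368, -352)
The requested component of w3 is -368.

-368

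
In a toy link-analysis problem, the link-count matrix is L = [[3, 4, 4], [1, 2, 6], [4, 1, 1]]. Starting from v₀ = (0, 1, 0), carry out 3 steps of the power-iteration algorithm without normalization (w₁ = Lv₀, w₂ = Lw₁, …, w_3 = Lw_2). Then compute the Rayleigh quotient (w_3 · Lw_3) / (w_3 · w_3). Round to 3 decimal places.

8.464

w1 = Lv₀ = (3·0 + 4·1 + 4·0; 1·0 + 2·1 + 6·0; 4·0 + 1·1 + 1·0) = (4, 2, 1)
w2 = Lw1 = (3·4 + 4·2 + 4·1; 1·4 + 2·2 + 6·1; 4·4 + 1·2 + 1·1) = (24, 14, 19)
w3 = Lw2 = (204, 166, 129)
Lw3 = (1792, 1310, 1111)
w3·Lw3 = 204·1792 + 166·1310 + 129·1111 = 726347; w3·w3 = 204·204 + 166·166 + 129·129 = 85813
λ ≈ 726347/85813 = 8.464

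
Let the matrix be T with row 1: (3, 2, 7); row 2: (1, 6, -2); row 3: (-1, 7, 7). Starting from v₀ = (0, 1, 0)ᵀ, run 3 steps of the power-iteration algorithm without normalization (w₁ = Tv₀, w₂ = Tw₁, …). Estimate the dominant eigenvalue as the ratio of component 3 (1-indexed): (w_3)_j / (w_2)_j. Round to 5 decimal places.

λ ≈ 8.13483

w1 = Tv₀ = (2, 6, 7)
w2 = Tw1 = (67, 24, 89)
w3 = Tw2 = (872, 33, 724)
Ratio at component: 724 / 89 = 8.13483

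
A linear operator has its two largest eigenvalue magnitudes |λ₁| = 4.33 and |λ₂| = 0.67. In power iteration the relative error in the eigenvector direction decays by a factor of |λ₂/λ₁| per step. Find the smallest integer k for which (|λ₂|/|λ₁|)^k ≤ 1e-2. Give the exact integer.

|λ₂/λ₁| = 0.67/4.33 = 0.15473
Need k ≥ ln(1e-2) / ln(0.15473) = -4.6052 / -1.8660 ≈ 2.468
Smallest integer k satisfying the bound: 3

3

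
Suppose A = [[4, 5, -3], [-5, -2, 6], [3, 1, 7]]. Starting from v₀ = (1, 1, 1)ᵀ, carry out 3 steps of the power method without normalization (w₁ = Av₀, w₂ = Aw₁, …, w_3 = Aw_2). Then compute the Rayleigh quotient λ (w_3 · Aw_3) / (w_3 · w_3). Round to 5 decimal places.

λ ≈ 6.58808

w1 = Av₀ = (4·1 + 5·1 + (-3)·1; (-5)·1 + (-2)·1 + 6·1; 3·1 + 1·1 + 7·1) = (6, -1, 11)
w2 = Aw1 = (4·6 + 5·(-1) + (-3)·11; (-5)·6 + (-2)·(-1) + 6·11; 3·6 + 1·(-1) + 7·11) = (-14, 38, 94)
w3 = Aw2 = (-148, 558, 654)
Aw3 = (236, 3548, 4692)
w3·Aw3 = (-148)·236 + 558·3548 + 654·4692 = 5013424; w3·w3 = (-148)·(-148) + 558·558 + 654·654 = 760984
λ ≈ 5013424/760984 = 6.58808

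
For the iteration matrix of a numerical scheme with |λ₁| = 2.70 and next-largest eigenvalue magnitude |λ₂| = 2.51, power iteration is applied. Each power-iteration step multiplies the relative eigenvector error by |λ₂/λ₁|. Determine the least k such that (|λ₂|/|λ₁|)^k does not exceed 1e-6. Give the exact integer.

|λ₂/λ₁| = 2.51/2.70 = 0.92963
Need k ≥ ln(1e-6) / ln(0.92963) = -13.8155 / -0.0730 ≈ 189.334
Smallest integer k satisfying the bound: 190

190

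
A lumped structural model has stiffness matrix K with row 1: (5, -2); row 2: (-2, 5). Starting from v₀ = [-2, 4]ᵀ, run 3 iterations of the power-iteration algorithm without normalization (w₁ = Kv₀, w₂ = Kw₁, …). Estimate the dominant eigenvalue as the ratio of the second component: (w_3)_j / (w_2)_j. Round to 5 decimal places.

6.76923

w1 = Kv₀ = (-18, 24)
w2 = Kw1 = (-138, 156)
w3 = Kw2 = (-1002, 1056)
Ratio at component: 1056 / 156 = 6.76923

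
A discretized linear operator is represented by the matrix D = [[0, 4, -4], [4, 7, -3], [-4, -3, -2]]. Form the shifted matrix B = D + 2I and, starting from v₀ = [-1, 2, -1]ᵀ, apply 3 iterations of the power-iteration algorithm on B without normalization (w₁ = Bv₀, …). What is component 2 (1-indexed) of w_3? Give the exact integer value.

B = D + 2I has rows (2, 4, -4); (4, 9, -3); (-4, -3, 0)
w1 = Bv₀ = (2·(-1) + 4·2 + (-4)·(-1); 4·(-1) + 9·2 + (-3)·(-1); (-4)·(-1) + (-3)·2 + 0·(-1)) = (10, 17, -2)
w2 = Bw1 = (2·10 + 4·17 + (-4)·(-2); 4·10 + 9·17 + (-3)·(-2); (-4)·10 + (-3)·17 + 0·(-2)) = (96, 199, -91)
w3 = Bw2 = (1352, 2448, -981)
Requested component of w3: 2448

2448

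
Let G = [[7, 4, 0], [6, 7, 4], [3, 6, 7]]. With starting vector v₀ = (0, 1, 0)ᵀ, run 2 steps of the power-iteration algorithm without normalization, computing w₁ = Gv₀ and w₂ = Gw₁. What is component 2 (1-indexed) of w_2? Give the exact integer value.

97

w1 = Gv₀ = (7·0 + 4·1 + 0·0; 6·0 + 7·1 + 4·0; 3·0 + 6·1 + 7·0) = (4, 7, 6)
w2 = Gw1 = (7·4 + 4·7 + 0·6; 6·4 + 7·7 + 4·6; 3·4 + 6·7 + 7·6) = (56, 97, 96)
The requested component of w2 is 97.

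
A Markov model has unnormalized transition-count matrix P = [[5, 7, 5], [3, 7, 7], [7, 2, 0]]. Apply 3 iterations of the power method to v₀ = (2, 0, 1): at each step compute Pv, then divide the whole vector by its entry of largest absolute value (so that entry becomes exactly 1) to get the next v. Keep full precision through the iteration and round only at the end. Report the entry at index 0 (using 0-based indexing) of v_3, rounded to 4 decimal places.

Pv0 = (15.00000, 13.00000, 14.00000); divide by 15.00000 → v1 = (1.00000, 0.86667, 0.93333)
Pv1 = (15.73333, 15.60000, 8.73333); divide by 15.73333 → v2 = (1.00000, 0.99153, 0.55508)
Pv2 = (14.71610, 13.82627, 8.98305); divide by 14.71610 → v3 = (1.00000, 0.93953, 0.61042)
Requested entry of v3: 3473/3473 = 1.0000

1.0000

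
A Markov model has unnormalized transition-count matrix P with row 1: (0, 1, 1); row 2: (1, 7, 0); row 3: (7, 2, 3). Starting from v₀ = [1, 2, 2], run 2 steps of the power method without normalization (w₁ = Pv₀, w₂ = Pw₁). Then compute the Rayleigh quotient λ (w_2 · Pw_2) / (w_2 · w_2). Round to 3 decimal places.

w1 = Pv₀ = (4, 15, 17)
w2 = Pw1 = (32, 109, 109)
Pw2 = (218, 795, 769)
w2·Pw2 = 32·218 + 109·795 + 109·769 = 177452; w2·w2 = 32·32 + 109·109 + 109·109 = 24786
λ ≈ 177452/24786 = 7.159

7.159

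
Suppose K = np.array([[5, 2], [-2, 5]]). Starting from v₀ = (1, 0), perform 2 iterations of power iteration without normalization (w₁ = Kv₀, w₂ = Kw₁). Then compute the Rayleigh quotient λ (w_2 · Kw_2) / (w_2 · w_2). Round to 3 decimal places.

λ ≈ 5.000

w1 = Kv₀ = (5, -2)
w2 = Kw1 = (21, -20)
Kw2 = (65, -142)
w2·Kw2 = 21·65 + (-20)·(-142) = 4205; w2·w2 = 21·21 + (-20)·(-20) = 841
λ ≈ 4205/841 = 5.000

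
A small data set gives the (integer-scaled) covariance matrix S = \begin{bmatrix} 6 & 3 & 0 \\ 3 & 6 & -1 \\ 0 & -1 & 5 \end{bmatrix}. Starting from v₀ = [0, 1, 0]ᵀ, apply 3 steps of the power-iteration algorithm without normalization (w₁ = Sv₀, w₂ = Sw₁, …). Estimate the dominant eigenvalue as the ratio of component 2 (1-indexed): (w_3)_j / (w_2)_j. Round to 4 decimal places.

8.5870

w1 = Sv₀ = (6·0 + 3·1 + 0·0; 3·0 + 6·1 + (-1)·0; 0·0 + (-1)·1 + 5·0) = (3, 6, -1)
w2 = Sw1 = (6·3 + 3·6 + 0·(-1); 3·3 + 6·6 + (-1)·(-1); 0·3 + (-1)·6 + 5·(-1)) = (36, 46, -11)
w3 = Sw2 = (354, 395, -101)
Ratio at component: 395 / 46 = 8.5870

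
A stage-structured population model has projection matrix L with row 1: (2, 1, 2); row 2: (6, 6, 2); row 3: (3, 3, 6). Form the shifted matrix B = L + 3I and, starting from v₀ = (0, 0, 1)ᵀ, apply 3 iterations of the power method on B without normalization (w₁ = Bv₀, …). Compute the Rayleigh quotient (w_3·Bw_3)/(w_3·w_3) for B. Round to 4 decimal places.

B = L + 3I has rows (5, 1, 2); (6, 9, 2); (3, 3, 9)
w1 = Bv₀ = (5·0 + 1·0 + 2·1; 6·0 + 9·0 + 2·1; 3·0 + 3·0 + 9·1) = (2, 2, 9)
w2 = Bw1 = (5·2 + 1·2 + 2·9; 6·2 + 9·2 + 2·9; 3·2 + 3·2 + 9·9) = (30, 48, 93)
w3 = Bw2 = (384, 798, 1071)
Bw3 = (4860, 11628, 13185)
w3·Bw3 = 25266519; w3·w3 = 1931301; μ ≈ 25266519/1931301 = 13.0826

μ ≈ 13.0826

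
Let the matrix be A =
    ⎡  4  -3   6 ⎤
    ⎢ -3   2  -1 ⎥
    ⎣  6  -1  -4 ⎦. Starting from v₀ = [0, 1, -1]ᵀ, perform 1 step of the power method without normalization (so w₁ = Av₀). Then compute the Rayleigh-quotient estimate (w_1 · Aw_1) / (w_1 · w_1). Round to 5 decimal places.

1.27273

w1 = Av₀ = (4·0 + (-3)·1 + 6·(-1); (-3)·0 + 2·1 + (-1)·(-1); 6·0 + (-1)·1 + (-4)·(-1)) = (-9, 3, 3)
Aw1 = (-27, 30, -69)
w1·Aw1 = (-9)·(-27) + 3·30 + 3·(-69) = 126; w1·w1 = (-9)·(-9) + 3·3 + 3·3 = 99
λ ≈ 126/99 = 1.27273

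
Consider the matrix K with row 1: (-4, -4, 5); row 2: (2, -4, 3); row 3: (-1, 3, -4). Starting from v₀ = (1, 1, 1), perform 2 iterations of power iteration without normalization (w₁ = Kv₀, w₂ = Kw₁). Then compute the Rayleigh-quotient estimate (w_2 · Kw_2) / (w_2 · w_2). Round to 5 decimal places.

-7.33333

w1 = Kv₀ = ((-4)·1 + (-4)·1 + 5·1; 2·1 + (-4)·1 + 3·1; (-1)·1 + 3·1 + (-4)·1) = (-3, 1, -2)
w2 = Kw1 = ((-4)·(-3) + (-4)·1 + 5·(-2); 2·(-3) + (-4)·1 + 3·(-2); (-1)·(-3) + 3·1 + (-4)·(-2)) = (-2, -16, 14)
Kw2 = (142, 102, -102)
w2·Kw2 = (-2)·142 + (-16)·102 + 14·(-102) = -3344; w2·w2 = (-2)·(-2) + (-16)·(-16) + 14·14 = 456
λ ≈ -3344/456 = -7.33333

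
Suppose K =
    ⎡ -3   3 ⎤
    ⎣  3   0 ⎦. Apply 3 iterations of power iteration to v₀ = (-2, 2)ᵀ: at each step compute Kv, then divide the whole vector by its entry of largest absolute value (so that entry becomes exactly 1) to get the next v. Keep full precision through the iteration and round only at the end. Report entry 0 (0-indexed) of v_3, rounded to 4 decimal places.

1.0000

Kv0 = (12.00000, -6.00000); divide by 12.00000 → v1 = (1.00000, -0.50000)
Kv1 = (-4.50000, 3.00000); divide by -4.50000 → v2 = (1.00000, -0.66667)
Kv2 = (-5.00000, 3.00000); divide by -5.00000 → v3 = (1.00000, -0.60000)
Requested entry of v3: 270/270 = 1.0000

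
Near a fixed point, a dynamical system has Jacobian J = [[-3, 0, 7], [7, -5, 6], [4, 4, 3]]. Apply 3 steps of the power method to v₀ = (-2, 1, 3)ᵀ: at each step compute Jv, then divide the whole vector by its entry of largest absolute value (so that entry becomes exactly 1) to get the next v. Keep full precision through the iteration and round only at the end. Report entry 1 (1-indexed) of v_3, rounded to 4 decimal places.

0.9083

Jv0 = (27.00000, -1.00000, 5.00000); divide by 27.00000 → v1 = (1.00000, -0.03704, 0.18519)
Jv1 = (-1.70370, 8.29630, 4.40741); divide by 8.29630 → v2 = (-0.20536, 1.00000, 0.53125)
Jv2 = (4.33482, -3.25000, 4.77232); divide by 4.77232 → v3 = (0.90833, -0.68101, 1.00000)
Requested entry of v3: 971/1069 = 0.9083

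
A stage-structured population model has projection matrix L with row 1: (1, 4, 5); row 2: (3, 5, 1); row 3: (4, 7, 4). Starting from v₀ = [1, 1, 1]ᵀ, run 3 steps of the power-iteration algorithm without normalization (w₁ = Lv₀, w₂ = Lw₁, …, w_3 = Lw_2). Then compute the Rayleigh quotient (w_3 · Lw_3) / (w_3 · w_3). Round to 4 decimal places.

w1 = Lv₀ = (1·1 + 4·1 + 5·1; 3·1 + 5·1 + 1·1; 4·1 + 7·1 + 4·1) = (10, 9, 15)
w2 = Lw1 = (1·10 + 4·9 + 5·15; 3·10 + 5·9 + 1·15; 4·10 + 7·9 + 4·15) = (121, 90, 163)
w3 = Lw2 = (1296, 976, 1766)
Lw3 = (14030, 10534, 19080)
w3·Lw3 = 1296·14030 + 976·10534 + 1766·19080 = 62159344; w3·w3 = 1296·1296 + 976·976 + 1766·1766 = 5750948
λ ≈ 62159344/5750948 = 10.8085

λ ≈ 10.8085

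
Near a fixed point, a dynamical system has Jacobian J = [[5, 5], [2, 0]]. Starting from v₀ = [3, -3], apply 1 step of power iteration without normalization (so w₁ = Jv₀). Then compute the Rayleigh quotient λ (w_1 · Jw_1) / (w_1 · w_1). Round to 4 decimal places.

w1 = Jv₀ = (0, 6)
Jw1 = (30, 0)
w1·Jw1 = 0·30 + 6·0 = 0; w1·w1 = 0·0 + 6·6 = 36
λ ≈ 0/36 = 0.0000

0.0000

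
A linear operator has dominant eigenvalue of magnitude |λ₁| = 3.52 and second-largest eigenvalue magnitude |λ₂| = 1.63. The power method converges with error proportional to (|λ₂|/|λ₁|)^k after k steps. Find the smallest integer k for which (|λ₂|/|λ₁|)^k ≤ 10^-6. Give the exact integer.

18

|λ₂/λ₁| = 1.63/3.52 = 0.46307
Need k ≥ ln(10^-6) / ln(0.46307) = -13.8155 / -0.7699 ≈ 17.945
Smallest integer k satisfying the bound: 18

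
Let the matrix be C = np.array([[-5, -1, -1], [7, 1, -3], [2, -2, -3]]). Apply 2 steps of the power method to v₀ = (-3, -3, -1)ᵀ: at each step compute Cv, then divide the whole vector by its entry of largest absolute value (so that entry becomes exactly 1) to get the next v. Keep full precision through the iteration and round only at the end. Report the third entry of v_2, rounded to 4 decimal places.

0.6893

Cv0 = (19.00000, -21.00000, 3.00000); divide by -21.00000 → v1 = (-0.90476, 1.00000, -0.14286)
Cv1 = (3.66667, -4.90476, -3.38095); divide by -4.90476 → v2 = (-0.74757, 1.00000, 0.68932)
Requested entry of v2: 71/103 = 0.6893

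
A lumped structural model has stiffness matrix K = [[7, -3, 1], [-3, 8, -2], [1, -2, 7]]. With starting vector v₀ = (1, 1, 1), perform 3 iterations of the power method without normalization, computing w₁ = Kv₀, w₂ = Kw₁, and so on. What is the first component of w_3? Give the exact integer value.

274

w1 = Kv₀ = (5, 3, 6)
w2 = Kw1 = (32, -3, 41)
w3 = Kw2 = (274, -202, 325)
The requested component of w3 is 274.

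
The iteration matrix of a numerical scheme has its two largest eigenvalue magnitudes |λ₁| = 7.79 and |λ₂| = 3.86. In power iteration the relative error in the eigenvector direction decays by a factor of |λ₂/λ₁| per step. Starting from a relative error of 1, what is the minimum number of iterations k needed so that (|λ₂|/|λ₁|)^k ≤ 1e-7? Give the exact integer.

23

|λ₂/λ₁| = 3.86/7.79 = 0.49551
Need k ≥ ln(1e-7) / ln(0.49551) = -16.1181 / -0.7022 ≈ 22.955
Smallest integer k satisfying the bound: 23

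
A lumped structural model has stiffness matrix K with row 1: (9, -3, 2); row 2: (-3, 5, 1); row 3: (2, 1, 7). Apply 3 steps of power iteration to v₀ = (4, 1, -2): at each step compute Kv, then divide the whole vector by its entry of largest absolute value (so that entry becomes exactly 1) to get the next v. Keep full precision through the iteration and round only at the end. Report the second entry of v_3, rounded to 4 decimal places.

Kv0 = (29.00000, -9.00000, -5.00000); divide by 29.00000 → v1 = (1.00000, -0.31034, -0.17241)
Kv1 = (9.58621, -4.72414, 0.48276); divide by 9.58621 → v2 = (1.00000, -0.49281, 0.05036)
Kv2 = (10.57914, -5.41367, 1.85971); divide by 10.57914 → v3 = (1.00000, -0.51173, 0.17579)
Requested entry of v3: -1505/2941 = -0.5117

-0.5117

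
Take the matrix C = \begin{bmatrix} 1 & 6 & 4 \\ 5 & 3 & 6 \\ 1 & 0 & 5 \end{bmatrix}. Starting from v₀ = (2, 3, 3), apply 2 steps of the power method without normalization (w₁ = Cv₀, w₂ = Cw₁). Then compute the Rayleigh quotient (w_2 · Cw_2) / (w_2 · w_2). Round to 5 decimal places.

w1 = Cv₀ = (32, 37, 17)
w2 = Cw1 = (322, 373, 117)
Cw2 = (3028, 3431, 907)
w2·Cw2 = 322·3028 + 373·3431 + 117·907 = 2360898; w2·w2 = 322·322 + 373·373 + 117·117 = 256502
λ ≈ 2360898/256502 = 9.20421

λ ≈ 9.20421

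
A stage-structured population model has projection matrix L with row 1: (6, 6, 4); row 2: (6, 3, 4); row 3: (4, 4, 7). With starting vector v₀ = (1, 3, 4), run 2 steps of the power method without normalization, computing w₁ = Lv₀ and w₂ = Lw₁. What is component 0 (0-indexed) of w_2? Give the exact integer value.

602

w1 = Lv₀ = (6·1 + 6·3 + 4·4; 6·1 + 3·3 + 4·4; 4·1 + 4·3 + 7·4) = (40, 31, 44)
w2 = Lw1 = (6·40 + 6·31 + 4·44; 6·40 + 3·31 + 4·44; 4·40 + 4·31 + 7·44) = (602, 509, 592)
The requested component of w2 is 602.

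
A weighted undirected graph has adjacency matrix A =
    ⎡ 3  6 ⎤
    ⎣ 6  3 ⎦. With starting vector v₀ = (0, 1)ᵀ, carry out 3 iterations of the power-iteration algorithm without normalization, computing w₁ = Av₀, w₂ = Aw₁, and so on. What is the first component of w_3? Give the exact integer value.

w1 = Av₀ = (3·0 + 6·1; 6·0 + 3·1) = (6, 3)
w2 = Aw1 = (3·6 + 6·3; 6·6 + 3·3) = (36, 45)
w3 = Aw2 = (378, 351)
The requested component of w3 is 378.

378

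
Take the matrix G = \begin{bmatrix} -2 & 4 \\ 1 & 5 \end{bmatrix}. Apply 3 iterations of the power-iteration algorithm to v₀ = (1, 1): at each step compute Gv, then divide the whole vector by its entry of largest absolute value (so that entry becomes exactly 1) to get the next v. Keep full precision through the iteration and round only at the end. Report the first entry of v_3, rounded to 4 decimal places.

0.4889

Gv0 = (2.00000, 6.00000); divide by 6.00000 → v1 = (0.33333, 1.00000)
Gv1 = (3.33333, 5.33333); divide by 5.33333 → v2 = (0.62500, 1.00000)
Gv2 = (2.75000, 5.62500); divide by 5.62500 → v3 = (0.48889, 1.00000)
Requested entry of v3: 88/180 = 0.4889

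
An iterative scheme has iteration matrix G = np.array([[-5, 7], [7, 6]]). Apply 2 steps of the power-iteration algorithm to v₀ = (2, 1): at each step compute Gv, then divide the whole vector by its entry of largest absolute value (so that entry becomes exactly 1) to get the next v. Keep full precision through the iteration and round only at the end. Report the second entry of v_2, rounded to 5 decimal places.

Gv0 = (-3.000000, 20.000000); divide by 20.000000 → v1 = (-0.150000, 1.000000)
Gv1 = (7.750000, 4.950000); divide by 7.750000 → v2 = (1.000000, 0.638710)
Requested entry of v2: 99/155 = 0.63871

0.63871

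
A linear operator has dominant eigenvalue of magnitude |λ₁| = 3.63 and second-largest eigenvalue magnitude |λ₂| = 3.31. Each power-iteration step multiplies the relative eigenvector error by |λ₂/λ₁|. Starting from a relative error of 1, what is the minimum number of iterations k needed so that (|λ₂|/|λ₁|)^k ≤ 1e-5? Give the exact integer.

125

|λ₂/λ₁| = 3.31/3.63 = 0.91185
Need k ≥ ln(1e-5) / ln(0.91185) = -11.5129 / -0.0923 ≈ 124.755
Smallest integer k satisfying the bound: 125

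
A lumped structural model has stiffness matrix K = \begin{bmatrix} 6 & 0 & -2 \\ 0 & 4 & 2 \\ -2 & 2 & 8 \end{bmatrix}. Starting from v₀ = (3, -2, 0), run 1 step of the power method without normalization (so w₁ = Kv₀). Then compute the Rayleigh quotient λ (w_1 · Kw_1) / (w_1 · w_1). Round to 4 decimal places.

8.2787

w1 = Kv₀ = (6·3 + 0·(-2) + (-2)·0; 0·3 + 4·(-2) + 2·0; (-2)·3 + 2·(-2) + 8·0) = (18, -8, -10)
Kw1 = (128, -52, -132)
w1·Kw1 = 18·128 + (-8)·(-52) + (-10)·(-132) = 4040; w1·w1 = 18·18 + (-8)·(-8) + (-10)·(-10) = 488
λ ≈ 4040/488 = 8.2787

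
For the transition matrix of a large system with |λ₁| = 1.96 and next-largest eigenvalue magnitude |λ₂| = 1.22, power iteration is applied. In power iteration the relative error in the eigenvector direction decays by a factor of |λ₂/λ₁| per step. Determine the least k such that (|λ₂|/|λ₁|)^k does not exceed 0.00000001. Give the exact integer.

39

|λ₂/λ₁| = 1.22/1.96 = 0.62245
Need k ≥ ln(0.00000001) / ln(0.62245) = -18.4207 / -0.4741 ≈ 38.855
Smallest integer k satisfying the bound: 39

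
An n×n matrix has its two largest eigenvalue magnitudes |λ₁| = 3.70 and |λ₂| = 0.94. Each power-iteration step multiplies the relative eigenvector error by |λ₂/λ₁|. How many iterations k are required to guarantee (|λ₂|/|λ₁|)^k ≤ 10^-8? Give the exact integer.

|λ₂/λ₁| = 0.94/3.70 = 0.25405
Need k ≥ ln(10^-8) / ln(0.25405) = -18.4207 / -1.3702 ≈ 13.444
Smallest integer k satisfying the bound: 14

14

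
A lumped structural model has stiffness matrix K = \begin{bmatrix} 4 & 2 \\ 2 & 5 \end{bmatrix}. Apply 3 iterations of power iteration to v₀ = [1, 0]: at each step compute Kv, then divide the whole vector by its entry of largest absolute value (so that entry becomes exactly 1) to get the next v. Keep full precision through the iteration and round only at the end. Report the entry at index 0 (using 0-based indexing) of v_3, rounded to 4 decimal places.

Kv0 = (4.00000, 2.00000); divide by 4.00000 → v1 = (1.00000, 0.50000)
Kv1 = (5.00000, 4.50000); divide by 5.00000 → v2 = (1.00000, 0.90000)
Kv2 = (5.80000, 6.50000); divide by 6.50000 → v3 = (0.89231, 1.00000)
Requested entry of v3: 116/130 = 0.8923

0.8923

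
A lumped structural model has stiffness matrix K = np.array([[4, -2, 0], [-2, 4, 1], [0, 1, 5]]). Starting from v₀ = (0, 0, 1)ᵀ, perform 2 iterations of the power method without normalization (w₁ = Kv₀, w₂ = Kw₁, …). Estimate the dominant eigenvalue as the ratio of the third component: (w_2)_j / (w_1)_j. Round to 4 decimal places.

λ ≈ 5.2000

w1 = Kv₀ = (0, 1, 5)
w2 = Kw1 = (-2, 9, 26)
Ratio at component: 26 / 5 = 5.2000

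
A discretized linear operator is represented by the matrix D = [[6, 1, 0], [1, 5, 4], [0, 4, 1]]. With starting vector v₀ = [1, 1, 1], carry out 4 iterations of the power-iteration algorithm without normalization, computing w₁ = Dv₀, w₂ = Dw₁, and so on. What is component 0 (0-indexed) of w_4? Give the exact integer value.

w1 = Dv₀ = (6·1 + 1·1 + 0·1; 1·1 + 5·1 + 4·1; 0·1 + 4·1 + 1·1) = (7, 10, 5)
w2 = Dw1 = (6·7 + 1·10 + 0·5; 1·7 + 5·10 + 4·5; 0·7 + 4·10 + 1·5) = (52, 77, 45)
w3 = Dw2 = (389, 617, 353)
w4 = Dw3 = (2951, 4886, 2821)
The requested component of w4 is 2951.

2951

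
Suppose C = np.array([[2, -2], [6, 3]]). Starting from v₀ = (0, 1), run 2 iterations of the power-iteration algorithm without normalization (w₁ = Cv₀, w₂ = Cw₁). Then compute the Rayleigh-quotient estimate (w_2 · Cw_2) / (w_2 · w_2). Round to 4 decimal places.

3.1835

w1 = Cv₀ = (2·0 + (-2)·1; 6·0 + 3·1) = (-2, 3)
w2 = Cw1 = (2·(-2) + (-2)·3; 6·(-2) + 3·3) = (-10, -3)
Cw2 = (-14, -69)
w2·Cw2 = (-10)·(-14) + (-3)·(-69) = 347; w2·w2 = (-10)·(-10) + (-3)·(-3) = 109
λ ≈ 347/109 = 3.1835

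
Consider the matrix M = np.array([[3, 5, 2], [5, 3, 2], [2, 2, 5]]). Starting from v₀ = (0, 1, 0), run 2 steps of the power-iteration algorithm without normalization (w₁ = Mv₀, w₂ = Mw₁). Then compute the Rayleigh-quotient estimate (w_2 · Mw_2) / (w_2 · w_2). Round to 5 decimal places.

w1 = Mv₀ = (3·0 + 5·1 + 2·0; 5·0 + 3·1 + 2·0; 2·0 + 2·1 + 5·0) = (5, 3, 2)
w2 = Mw1 = (3·5 + 5·3 + 2·2; 5·5 + 3·3 + 2·2; 2·5 + 2·3 + 5·2) = (34, 38, 26)
Mw2 = (344, 336, 274)
w2·Mw2 = 34·344 + 38·336 + 26·274 = 31588; w2·w2 = 34·34 + 38·38 + 26·26 = 3276
λ ≈ 31588/3276 = 9.64225

9.64225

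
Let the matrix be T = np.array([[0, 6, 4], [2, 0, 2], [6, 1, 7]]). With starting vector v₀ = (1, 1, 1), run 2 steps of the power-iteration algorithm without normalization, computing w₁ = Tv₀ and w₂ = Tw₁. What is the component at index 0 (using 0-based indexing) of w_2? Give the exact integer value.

80

w1 = Tv₀ = (10, 4, 14)
w2 = Tw1 = (80, 48, 162)
The requested component of w2 is 80.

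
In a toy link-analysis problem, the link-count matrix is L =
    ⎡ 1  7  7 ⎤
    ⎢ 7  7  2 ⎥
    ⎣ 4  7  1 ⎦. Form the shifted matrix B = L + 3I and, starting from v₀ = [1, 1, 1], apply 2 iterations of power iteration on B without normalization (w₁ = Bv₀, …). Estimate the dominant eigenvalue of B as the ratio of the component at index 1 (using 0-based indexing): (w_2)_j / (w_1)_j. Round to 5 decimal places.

μ ≈ 18.21053

B = L + 3I has rows (4, 7, 7); (7, 10, 2); (4, 7, 4)
w1 = Bv₀ = (4·1 + 7·1 + 7·1; 7·1 + 10·1 + 2·1; 4·1 + 7·1 + 4·1) = (18, 19, 15)
w2 = Bw1 = (4·18 + 7·19 + 7·15; 7·18 + 10·19 + 2·15; 4·18 + 7·19 + 4·15) = (310, 346, 265)
Ratio: 346/19 = 18.21053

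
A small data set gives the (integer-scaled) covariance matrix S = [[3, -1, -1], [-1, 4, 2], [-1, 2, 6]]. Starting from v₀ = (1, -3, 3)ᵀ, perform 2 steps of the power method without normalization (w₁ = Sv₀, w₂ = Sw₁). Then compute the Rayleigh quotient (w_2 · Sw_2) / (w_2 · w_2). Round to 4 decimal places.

w1 = Sv₀ = (3·1 + (-1)·(-3) + (-1)·3; (-1)·1 + 4·(-3) + 2·3; (-1)·1 + 2·(-3) + 6·3) = (3, -7, 11)
w2 = Sw1 = (3·3 + (-1)·(-7) + (-1)·11; (-1)·3 + 4·(-7) + 2·11; (-1)·3 + 2·(-7) + 6·11) = (5, -9, 49)
Sw2 = (-25, 57, 271)
w2·Sw2 = 5·(-25) + (-9)·57 + 49·271 = 12641; w2·w2 = 5·5 + (-9)·(-9) + 49·49 = 2507
λ ≈ 12641/2507 = 5.0423

5.0423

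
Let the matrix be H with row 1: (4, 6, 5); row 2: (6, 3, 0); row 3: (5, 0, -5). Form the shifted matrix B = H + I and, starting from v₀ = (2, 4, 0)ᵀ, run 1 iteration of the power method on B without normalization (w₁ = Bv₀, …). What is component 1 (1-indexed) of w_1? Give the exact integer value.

B = H + I has rows (5, 6, 5); (6, 4, 0); (5, 0, -4)
w1 = Bv₀ = (34, 28, 10)
Requested component of w1: 34

34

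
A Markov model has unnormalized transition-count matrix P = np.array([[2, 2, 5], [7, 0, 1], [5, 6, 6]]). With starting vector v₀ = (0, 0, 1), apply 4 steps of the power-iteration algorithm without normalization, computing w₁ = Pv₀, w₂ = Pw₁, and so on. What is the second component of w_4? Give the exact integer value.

4365

w1 = Pv₀ = (2·0 + 2·0 + 5·1; 7·0 + 0·0 + 1·1; 5·0 + 6·0 + 6·1) = (5, 1, 6)
w2 = Pw1 = (2·5 + 2·1 + 5·6; 7·5 + 0·1 + 1·6; 5·5 + 6·1 + 6·6) = (42, 41, 67)
w3 = Pw2 = (501, 361, 858)
w4 = Pw3 = (6014, 4365, 9819)
The requested component of w4 is 4365.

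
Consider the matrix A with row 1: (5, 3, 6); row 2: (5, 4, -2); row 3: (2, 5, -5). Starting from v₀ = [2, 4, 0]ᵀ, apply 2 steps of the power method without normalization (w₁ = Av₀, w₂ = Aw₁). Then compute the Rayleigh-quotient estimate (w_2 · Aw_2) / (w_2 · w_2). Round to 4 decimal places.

λ ≈ 8.9411

w1 = Av₀ = (22, 26, 24)
w2 = Aw1 = (332, 166, 54)
Aw2 = (2482, 2216, 1224)
w2·Aw2 = 332·2482 + 166·2216 + 54·1224 = 1257976; w2·w2 = 332·332 + 166·166 + 54·54 = 140696
λ ≈ 1257976/140696 = 8.9411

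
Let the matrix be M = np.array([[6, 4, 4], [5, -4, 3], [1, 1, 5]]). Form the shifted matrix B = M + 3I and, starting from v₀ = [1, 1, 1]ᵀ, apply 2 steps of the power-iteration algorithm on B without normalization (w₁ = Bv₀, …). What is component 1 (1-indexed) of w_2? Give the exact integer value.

221

B = M + 3I has rows (9, 4, 4); (5, -1, 3); (1, 1, 8)
w1 = Bv₀ = (17, 7, 10)
w2 = Bw1 = (221, 108, 104)
Requested component of w2: 221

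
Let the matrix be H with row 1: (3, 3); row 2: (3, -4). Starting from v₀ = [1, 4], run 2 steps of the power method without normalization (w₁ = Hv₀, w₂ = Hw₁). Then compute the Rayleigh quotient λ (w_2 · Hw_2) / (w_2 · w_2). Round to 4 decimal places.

w1 = Hv₀ = (3·1 + 3·4; 3·1 + (-4)·4) = (15, -13)
w2 = Hw1 = (3·15 + 3·(-13); 3·15 + (-4)·(-13)) = (6, 97)
Hw2 = (309, -370)
w2·Hw2 = 6·309 + 97·(-370) = -34036; w2·w2 = 6·6 + 97·97 = 9445
λ ≈ -34036/9445 = -3.6036

-3.6036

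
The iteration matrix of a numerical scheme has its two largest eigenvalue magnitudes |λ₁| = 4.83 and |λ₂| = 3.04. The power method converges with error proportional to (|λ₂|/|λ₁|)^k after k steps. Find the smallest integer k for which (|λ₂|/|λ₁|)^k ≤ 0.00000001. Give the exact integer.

40

|λ₂/λ₁| = 3.04/4.83 = 0.62940
Need k ≥ ln(0.00000001) / ln(0.62940) = -18.4207 / -0.4630 ≈ 39.786
Smallest integer k satisfying the bound: 40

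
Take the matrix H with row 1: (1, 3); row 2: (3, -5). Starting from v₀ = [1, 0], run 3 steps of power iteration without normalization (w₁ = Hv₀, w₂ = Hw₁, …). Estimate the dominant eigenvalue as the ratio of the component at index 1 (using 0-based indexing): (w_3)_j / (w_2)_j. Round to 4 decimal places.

w1 = Hv₀ = (1, 3)
w2 = Hw1 = (10, -12)
w3 = Hw2 = (-26, 90)
Ratio at component: 90 / -12 = -7.5000

λ ≈ -7.5000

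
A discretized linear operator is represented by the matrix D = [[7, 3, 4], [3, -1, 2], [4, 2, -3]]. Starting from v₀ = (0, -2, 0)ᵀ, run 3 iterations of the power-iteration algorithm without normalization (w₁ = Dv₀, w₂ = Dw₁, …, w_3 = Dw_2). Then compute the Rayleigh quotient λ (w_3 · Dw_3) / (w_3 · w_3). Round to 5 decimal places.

w1 = Dv₀ = (7·0 + 3·(-2) + 4·0; 3·0 + (-1)·(-2) + 2·0; 4·0 + 2·(-2) + (-3)·0) = (-6, 2, -4)
w2 = Dw1 = (7·(-6) + 3·2 + 4·(-4); 3·(-6) + (-1)·2 + 2·(-4); 4·(-6) + 2·2 + (-3)·(-4)) = (-52, -28, -8)
w3 = Dw2 = (-480, -144, -240)
Dw3 = (-4752, -1776, -1488)
w3·Dw3 = (-480)·(-4752) + (-144)·(-1776) + (-240)·(-1488) = 2893824; w3·w3 = (-480)·(-480) + (-144)·(-144) + (-240)·(-240) = 308736
λ ≈ 2893824/308736 = 9.37313

9.37313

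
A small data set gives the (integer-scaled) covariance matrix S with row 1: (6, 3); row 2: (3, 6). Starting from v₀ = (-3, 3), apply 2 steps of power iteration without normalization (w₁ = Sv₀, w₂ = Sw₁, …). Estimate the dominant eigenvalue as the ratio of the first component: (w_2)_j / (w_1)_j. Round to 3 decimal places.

3.000

w1 = Sv₀ = (6·(-3) + 3·3; 3·(-3) + 6·3) = (-9, 9)
w2 = Sw1 = (6·(-9) + 3·9; 3·(-9) + 6·9) = (-27, 27)
Ratio at component: -27 / -9 = 3.000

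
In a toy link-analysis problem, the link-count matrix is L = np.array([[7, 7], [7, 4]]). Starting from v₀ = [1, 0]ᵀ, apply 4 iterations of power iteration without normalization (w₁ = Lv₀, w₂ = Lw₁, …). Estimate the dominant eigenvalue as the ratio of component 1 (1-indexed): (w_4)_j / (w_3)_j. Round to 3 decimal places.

12.680

w1 = Lv₀ = (7·1 + 7·0; 7·1 + 4·0) = (7, 7)
w2 = Lw1 = (7·7 + 7·7; 7·7 + 4·7) = (98, 77)
w3 = Lw2 = (1225, 994)
w4 = Lw3 = (15533, 12551)
Ratio at component: 15533 / 1225 = 12.680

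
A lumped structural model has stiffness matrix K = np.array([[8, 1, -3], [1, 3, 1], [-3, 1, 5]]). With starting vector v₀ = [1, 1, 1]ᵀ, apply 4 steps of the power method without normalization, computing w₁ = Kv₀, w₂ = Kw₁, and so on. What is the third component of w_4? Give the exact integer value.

w1 = Kv₀ = (8·1 + 1·1 + (-3)·1; 1·1 + 3·1 + 1·1; (-3)·1 + 1·1 + 5·1) = (6, 5, 3)
w2 = Kw1 = (8·6 + 1·5 + (-3)·3; 1·6 + 3·5 + 1·3; (-3)·6 + 1·5 + 5·3) = (44, 24, 2)
w3 = Kw2 = (370, 118, -98)
w4 = Kw3 = (3372, 626, -1482)
The requested component of w4 is -1482.

-1482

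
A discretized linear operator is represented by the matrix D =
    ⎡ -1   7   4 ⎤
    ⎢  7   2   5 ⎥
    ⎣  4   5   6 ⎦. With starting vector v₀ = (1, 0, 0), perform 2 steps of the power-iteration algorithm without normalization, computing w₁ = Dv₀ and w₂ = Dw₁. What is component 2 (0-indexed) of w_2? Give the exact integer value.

55

w1 = Dv₀ = (-1, 7, 4)
w2 = Dw1 = (66, 27, 55)
The requested component of w2 is 55.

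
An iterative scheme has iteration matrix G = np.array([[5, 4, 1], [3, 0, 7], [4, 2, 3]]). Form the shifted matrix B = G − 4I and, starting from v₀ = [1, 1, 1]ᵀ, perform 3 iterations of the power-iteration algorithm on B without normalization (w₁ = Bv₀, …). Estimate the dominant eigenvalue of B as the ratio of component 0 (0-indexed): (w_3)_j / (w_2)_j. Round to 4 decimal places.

B = G − 4I has rows (1, 4, 1); (3, -4, 7); (4, 2, -1)
w1 = Bv₀ = (1·1 + 4·1 + 1·1; 3·1 + (-4)·1 + 7·1; 4·1 + 2·1 + (-1)·1) = (6, 6, 5)
w2 = Bw1 = (1·6 + 4·6 + 1·5; 3·6 + (-4)·6 + 7·5; 4·6 + 2·6 + (-1)·5) = (35, 29, 31)
w3 = Bw2 = (182, 206, 167)
Ratio: 182/35 = 5.2000

5.2000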